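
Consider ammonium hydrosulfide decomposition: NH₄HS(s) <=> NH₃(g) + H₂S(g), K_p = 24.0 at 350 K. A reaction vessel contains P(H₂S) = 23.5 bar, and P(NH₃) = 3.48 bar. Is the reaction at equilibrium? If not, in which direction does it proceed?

(NH₄HS is a pure solid — omitted from Q_p.)
Q_p = P(NH₃)·P(H₂S) = (3.48)·(23.5) = 81.8
Q_p = 81.8 > K_p = 24.0, so the reverse reaction proceeds.

toward reactants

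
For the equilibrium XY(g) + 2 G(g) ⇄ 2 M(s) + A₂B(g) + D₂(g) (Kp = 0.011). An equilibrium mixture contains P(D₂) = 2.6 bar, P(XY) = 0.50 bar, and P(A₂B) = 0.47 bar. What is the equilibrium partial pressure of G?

(M is a pure solid — omitted from Kp.)
At equilibrium, Kp = P(A₂B)·P(D₂) / (P(XY)·P(G)²) = 0.011.
(0.47)·(2.6) / ((0.50)·(P(G))²) = 0.011
P(G)² = 222 ⇒ P(G) = 15 bar

P(G) = 15 bar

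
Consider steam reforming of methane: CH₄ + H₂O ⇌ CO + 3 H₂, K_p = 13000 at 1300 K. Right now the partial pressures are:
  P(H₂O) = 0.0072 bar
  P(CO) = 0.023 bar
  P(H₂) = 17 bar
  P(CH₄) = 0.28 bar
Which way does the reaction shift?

to the left

Q_p = P(CO)·P(H₂)³ / (P(CH₄)·P(H₂O)) = (0.023)·(17)³ / ((0.28)·(0.0072)) = 56000
Q_p = 56000 > K_p = 13000, so the reverse reaction proceeds.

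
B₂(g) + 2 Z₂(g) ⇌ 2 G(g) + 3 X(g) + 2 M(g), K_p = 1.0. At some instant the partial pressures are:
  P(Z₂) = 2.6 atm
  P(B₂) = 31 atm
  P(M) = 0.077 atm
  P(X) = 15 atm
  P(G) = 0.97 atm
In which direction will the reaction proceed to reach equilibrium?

Q_p = P(G)²·P(X)³·P(M)² / (P(B₂)·P(Z₂)²) = (0.97)²·(15)³·(0.077)² / ((31)·(2.6)²) = 0.090
Q_p = 0.090 < K_p = 1.0, so the forward reaction proceeds.

in the forward direction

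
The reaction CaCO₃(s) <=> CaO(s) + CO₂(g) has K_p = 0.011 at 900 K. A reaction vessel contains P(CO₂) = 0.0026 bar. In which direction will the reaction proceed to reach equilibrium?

(CaCO₃, CaO are pure solids — omitted from Q_p.)
Q_p = P(CO₂) = 0.0026
Q_p = 0.0026 < K_p = 0.011, so the forward reaction proceeds.

to the right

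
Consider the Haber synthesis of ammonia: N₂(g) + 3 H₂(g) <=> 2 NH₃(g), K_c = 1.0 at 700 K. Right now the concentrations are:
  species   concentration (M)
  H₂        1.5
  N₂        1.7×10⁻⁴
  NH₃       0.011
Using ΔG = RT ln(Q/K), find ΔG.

ΔG = -9.06 kJ/mol

Q_c = [NH₃]² / ([N₂]·[H₂]³) = (0.011)² / ((1.7×10⁻⁴)·(1.5)³) = 0.211
ΔG = RT ln(Q_c/K_c) = (8.314 J mol⁻¹ K⁻¹)(700 K) × ln(0.211/1.0)
   = (5.820 kJ/mol)(-1.556) = -9.06 kJ/mol
ΔG < 0, so the forward reaction is spontaneous (proceeds forward).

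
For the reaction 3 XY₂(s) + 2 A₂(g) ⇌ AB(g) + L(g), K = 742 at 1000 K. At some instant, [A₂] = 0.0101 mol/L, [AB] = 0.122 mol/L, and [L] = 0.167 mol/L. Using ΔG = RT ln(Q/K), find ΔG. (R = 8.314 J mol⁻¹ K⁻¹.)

ΔG = -10.9 kJ/mol

(XY₂ is a pure solid — omitted from Q.)
Q = [AB]·[L] / [A₂]² = (0.122)·(0.167) / (0.0101)² = 200
ΔG = RT ln(Q/K) = (8.314 J mol⁻¹ K⁻¹)(1000 K) × ln(200/742)
   = (8.314 kJ/mol)(-1.311) = -10.9 kJ/mol
ΔG < 0, so the forward reaction is spontaneous (proceeds forward).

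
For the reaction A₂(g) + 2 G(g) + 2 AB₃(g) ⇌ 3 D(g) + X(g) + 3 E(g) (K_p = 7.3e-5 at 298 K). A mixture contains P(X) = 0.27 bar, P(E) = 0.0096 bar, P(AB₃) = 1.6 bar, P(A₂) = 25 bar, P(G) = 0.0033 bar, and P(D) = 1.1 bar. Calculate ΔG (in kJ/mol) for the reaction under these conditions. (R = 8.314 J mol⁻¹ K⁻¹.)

ΔG = 4.54 kJ/mol

Q_p = P(D)³·P(X)·P(E)³ / (P(A₂)·P(G)²·P(AB₃)²) = (1.1)³·(0.27)·(0.0096)³ / ((25)·(0.0033)²·(1.6)²) = 4.56e-4
ΔG = RT ln(Q_p/K_p) = (8.314 J mol⁻¹ K⁻¹)(298 K) × ln(4.56e-4/7.3e-5)
   = (2.478 kJ/mol)(1.832) = 4.54 kJ/mol
ΔG > 0, so the forward reaction is non-spontaneous (proceeds in reverse).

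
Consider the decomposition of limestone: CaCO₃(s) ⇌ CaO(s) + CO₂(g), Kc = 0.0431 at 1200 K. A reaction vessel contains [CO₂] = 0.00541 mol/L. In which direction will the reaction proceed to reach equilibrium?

(CaCO₃, CaO are pure solids — omitted from Qc.)
Qc = [CO₂] = 0.00541
Qc = 0.00541 < Kc = 0.0431, so the forward reaction proceeds.

to the right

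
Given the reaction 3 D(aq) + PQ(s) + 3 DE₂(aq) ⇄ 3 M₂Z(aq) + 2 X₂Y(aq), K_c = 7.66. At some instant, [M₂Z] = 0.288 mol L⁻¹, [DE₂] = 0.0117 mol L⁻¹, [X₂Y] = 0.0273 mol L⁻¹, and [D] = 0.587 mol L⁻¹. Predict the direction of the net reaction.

(PQ is a pure solid — omitted from Q_c.)
Q_c = [M₂Z]³·[X₂Y]² / ([D]³·[DE₂]³) = (0.288)³·(0.0273)² / ((0.587)³·(0.0117)³) = 55.0
Q_c = 55.0 > K_c = 7.66, so the reverse reaction proceeds.

to the left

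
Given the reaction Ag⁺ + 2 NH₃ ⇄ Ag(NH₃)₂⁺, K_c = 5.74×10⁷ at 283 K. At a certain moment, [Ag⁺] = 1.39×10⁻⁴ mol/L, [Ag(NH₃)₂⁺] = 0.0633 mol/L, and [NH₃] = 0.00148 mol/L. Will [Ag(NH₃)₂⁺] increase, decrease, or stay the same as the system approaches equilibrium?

decrease

Q_c = [Ag(NH₃)₂⁺] / ([Ag⁺]·[NH₃]²) = (0.0633) / ((1.39×10⁻⁴)·(0.00148)²) = 2.08×10⁸
Q_c = 2.08×10⁸ > K_c = 5.74×10⁷: net reverse reaction.
Ag(NH₃)₂⁺ is a product, so it decreases.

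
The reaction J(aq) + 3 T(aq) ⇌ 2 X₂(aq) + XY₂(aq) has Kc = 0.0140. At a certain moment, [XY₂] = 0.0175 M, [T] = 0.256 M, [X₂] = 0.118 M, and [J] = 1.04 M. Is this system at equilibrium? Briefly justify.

yes, at equilibrium

Qc = [X₂]²·[XY₂] / ([J]·[T]³) = (0.118)²·(0.0175) / ((1.04)·(0.256)³) = 0.0140
Qc = 0.0140 = Kc; the system is at equilibrium.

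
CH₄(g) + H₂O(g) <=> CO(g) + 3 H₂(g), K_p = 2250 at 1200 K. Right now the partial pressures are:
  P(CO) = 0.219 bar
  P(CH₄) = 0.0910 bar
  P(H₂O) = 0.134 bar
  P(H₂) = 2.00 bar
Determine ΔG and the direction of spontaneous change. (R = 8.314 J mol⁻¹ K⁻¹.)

ΔG = -27.4 kJ/mol; the forward reaction is spontaneous

Q_p = P(CO)·P(H₂)³ / (P(CH₄)·P(H₂O)) = (0.219)·(2.00)³ / ((0.0910)·(0.134)) = 144
ΔG = RT ln(Q_p/K_p) = (8.314 J mol⁻¹ K⁻¹)(1200 K) × ln(144/2250)
   = (9.977 kJ/mol)(-2.749) = -27.4 kJ/mol
ΔG < 0, so the forward reaction is spontaneous (proceeds forward).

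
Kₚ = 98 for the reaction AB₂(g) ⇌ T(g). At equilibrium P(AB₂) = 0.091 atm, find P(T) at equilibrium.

P(T) = 8.9 atm

At equilibrium, Kₚ = P(T) / P(AB₂) = 98.
(P(T)) / (0.091) = 98
P(T) = 8.92 = 8.9 atm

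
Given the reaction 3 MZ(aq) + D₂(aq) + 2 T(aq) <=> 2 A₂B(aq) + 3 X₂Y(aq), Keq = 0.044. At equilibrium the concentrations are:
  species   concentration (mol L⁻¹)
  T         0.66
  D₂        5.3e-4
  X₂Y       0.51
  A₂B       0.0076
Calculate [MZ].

At equilibrium, Keq = [A₂B]²·[X₂Y]³ / ([MZ]³·[D₂]·[T]²) = 0.044.
(0.0076)²·(0.51)³ / (([MZ])³·(5.3e-4)·(0.66)²) = 0.044
[MZ]³ = 0.754 ⇒ [MZ] = 0.91 mol L⁻¹

[MZ] = 0.91 mol L⁻¹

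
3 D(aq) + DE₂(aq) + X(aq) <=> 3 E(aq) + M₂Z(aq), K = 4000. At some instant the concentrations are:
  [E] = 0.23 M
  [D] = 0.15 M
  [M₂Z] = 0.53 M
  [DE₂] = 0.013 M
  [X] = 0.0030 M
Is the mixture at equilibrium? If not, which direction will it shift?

Q = [E]³·[M₂Z] / ([D]³·[DE₂]·[X]) = (0.23)³·(0.53) / ((0.15)³·(0.013)·(0.0030)) = 49000
Q = 49000 > K = 4000: net reverse reaction.

no; Q > K, reaction proceeds in reverse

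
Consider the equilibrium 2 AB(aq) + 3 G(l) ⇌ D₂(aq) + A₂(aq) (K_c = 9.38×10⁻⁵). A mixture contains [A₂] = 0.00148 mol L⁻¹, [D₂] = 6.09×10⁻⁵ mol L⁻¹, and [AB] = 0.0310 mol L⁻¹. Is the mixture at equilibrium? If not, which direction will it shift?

yes, at equilibrium

(G is a pure liquid — omitted from Q_c.)
Q_c = [D₂]·[A₂] / [AB]² = (6.09×10⁻⁵)·(0.00148) / (0.0310)² = 9.38×10⁻⁵
Q_c = 9.38×10⁻⁵ = K_c; the system is at equilibrium.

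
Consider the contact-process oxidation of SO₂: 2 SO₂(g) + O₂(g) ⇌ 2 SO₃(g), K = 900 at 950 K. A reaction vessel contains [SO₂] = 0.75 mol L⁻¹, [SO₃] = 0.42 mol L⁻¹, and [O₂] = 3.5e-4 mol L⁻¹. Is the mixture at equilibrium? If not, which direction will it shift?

Q = [SO₃]² / ([SO₂]²·[O₂]) = (0.42)² / ((0.75)²·(3.5e-4)) = 900
Q = 900 = K; the system is at equilibrium.

yes, at equilibrium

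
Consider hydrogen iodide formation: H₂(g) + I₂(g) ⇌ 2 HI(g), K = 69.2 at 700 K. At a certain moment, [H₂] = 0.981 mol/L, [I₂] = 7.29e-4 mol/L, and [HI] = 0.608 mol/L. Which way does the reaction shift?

reverse (toward reactants)

Q = [HI]² / ([H₂]·[I₂]) = (0.608)² / ((0.981)·(7.29e-4)) = 517
Q = 517 > K = 69.2, so the reverse reaction proceeds.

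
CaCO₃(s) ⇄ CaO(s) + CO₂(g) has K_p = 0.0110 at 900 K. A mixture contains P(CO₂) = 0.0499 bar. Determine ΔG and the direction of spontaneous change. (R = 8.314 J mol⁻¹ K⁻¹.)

ΔG = 11.3 kJ/mol; the forward reaction is non-spontaneous

(CaCO₃, CaO are pure solids — omitted from Q_p.)
Q_p = P(CO₂) = 0.0499
ΔG = RT ln(Q_p/K_p) = (8.314 J mol⁻¹ K⁻¹)(900 K) × ln(0.0499/0.0110)
   = (7.483 kJ/mol)(1.512) = 11.3 kJ/mol
ΔG > 0, so the forward reaction is non-spontaneous (proceeds in reverse).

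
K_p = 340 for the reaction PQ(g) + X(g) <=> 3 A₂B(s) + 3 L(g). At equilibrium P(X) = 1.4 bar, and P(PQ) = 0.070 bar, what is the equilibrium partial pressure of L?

P(L) = 3.2 bar

(A₂B is a pure solid — omitted from K_p.)
At equilibrium, K_p = P(L)³ / (P(PQ)·P(X)) = 340.
(P(L))³ / ((0.070)·(1.4)) = 340
P(L)³ = 33.3 ⇒ P(L) = 3.2 bar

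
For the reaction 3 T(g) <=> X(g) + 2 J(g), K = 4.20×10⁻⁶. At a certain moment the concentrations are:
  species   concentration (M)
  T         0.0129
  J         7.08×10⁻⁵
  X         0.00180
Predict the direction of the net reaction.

no net change (already at equilibrium)

Q = [X]·[J]² / [T]³ = (0.00180)·(7.08×10⁻⁵)² / (0.0129)³ = 4.20×10⁻⁶
Q = 4.20×10⁻⁶ = K, so the system is already at equilibrium.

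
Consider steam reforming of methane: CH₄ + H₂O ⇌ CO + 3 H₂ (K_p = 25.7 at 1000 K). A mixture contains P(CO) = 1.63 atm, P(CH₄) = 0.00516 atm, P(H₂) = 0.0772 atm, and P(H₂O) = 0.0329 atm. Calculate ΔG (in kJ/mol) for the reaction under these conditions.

ΔG = -14.6 kJ/mol

Q_p = P(CO)·P(H₂)³ / (P(CH₄)·P(H₂O)) = (1.63)·(0.0772)³ / ((0.00516)·(0.0329)) = 4.42
ΔG = RT ln(Q_p/K_p) = (8.314 J mol⁻¹ K⁻¹)(1000 K) × ln(4.42/25.7)
   = (8.314 kJ/mol)(-1.760) = -14.6 kJ/mol
ΔG < 0, so the forward reaction is spontaneous (proceeds forward).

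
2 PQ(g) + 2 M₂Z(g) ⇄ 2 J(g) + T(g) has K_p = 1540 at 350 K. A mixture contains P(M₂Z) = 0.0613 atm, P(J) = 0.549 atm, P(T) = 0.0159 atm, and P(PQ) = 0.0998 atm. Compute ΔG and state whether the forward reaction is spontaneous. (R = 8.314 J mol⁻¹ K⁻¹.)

Q_p = P(J)²·P(T) / (P(PQ)²·P(M₂Z)²) = (0.549)²·(0.0159) / ((0.0998)²·(0.0613)²) = 128
ΔG = RT ln(Q_p/K_p) = (8.314 J mol⁻¹ K⁻¹)(350 K) × ln(128/1540)
   = (2.910 kJ/mol)(-2.488) = -7.24 kJ/mol
ΔG < 0, so the forward reaction is spontaneous (proceeds forward).

ΔG = -7.24 kJ/mol; the forward reaction is spontaneous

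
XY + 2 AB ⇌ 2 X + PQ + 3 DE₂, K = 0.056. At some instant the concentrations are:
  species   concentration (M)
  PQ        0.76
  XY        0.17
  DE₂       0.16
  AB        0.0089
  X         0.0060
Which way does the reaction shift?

in the forward direction

Q = [X]²·[PQ]·[DE₂]³ / ([XY]·[AB]²) = (0.0060)²·(0.76)·(0.16)³ / ((0.17)·(0.0089)²) = 0.0083
Q = 0.0083 < K = 0.056, so the forward reaction proceeds.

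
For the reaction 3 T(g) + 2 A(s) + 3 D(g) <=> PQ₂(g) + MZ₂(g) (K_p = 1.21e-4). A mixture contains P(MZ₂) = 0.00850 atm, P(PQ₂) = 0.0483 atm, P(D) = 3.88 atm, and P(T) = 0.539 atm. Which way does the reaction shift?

(A is a pure solid — omitted from Q_p.)
Q_p = P(PQ₂)·P(MZ₂) / (P(T)³·P(D)³) = (0.0483)·(0.00850) / ((0.539)³·(3.88)³) = 4.49e-5
Q_p = 4.49e-5 < K_p = 1.21e-4, so the forward reaction proceeds.

to the right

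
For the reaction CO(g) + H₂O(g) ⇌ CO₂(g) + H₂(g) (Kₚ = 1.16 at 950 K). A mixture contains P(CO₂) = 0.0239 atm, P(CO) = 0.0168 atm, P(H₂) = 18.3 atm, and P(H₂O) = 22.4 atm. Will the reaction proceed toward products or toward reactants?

neither direction; the system is at equilibrium

Qₚ = P(CO₂)·P(H₂) / (P(CO)·P(H₂O)) = (0.0239)·(18.3) / ((0.0168)·(22.4)) = 1.16
Qₚ = 1.16 = Kₚ, so the system is already at equilibrium.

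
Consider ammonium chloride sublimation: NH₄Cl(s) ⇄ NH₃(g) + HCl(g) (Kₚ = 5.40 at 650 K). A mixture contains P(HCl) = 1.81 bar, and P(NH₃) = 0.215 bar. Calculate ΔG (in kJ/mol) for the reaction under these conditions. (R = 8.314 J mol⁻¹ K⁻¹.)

(NH₄Cl is a pure solid — omitted from Qₚ.)
Qₚ = P(NH₃)·P(HCl) = (0.215)·(1.81) = 0.389
ΔG = RT ln(Qₚ/Kₚ) = (8.314 J mol⁻¹ K⁻¹)(650 K) × ln(0.389/5.40)
   = (5.404 kJ/mol)(-2.631) = -14.2 kJ/mol
ΔG < 0, so the forward reaction is spontaneous (proceeds forward).

ΔG = -14.2 kJ/mol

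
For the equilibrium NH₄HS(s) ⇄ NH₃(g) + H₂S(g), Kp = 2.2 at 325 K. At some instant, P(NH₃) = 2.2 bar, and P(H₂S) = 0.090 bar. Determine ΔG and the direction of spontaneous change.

(NH₄HS is a pure solid — omitted from Qp.)
Qp = P(NH₃)·P(H₂S) = (2.2)·(0.090) = 0.198
ΔG = RT ln(Qp/Kp) = (8.314 J mol⁻¹ K⁻¹)(325 K) × ln(0.198/2.2)
   = (2.702 kJ/mol)(-2.408) = -6.51 kJ/mol
ΔG < 0, so the forward reaction is spontaneous (proceeds forward).

ΔG = -6.51 kJ/mol; the forward reaction is spontaneous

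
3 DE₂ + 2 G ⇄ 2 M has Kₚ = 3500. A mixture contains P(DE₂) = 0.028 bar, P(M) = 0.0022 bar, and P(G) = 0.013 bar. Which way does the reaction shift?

to the right

Qₚ = P(M)² / (P(DE₂)³·P(G)²) = (0.0022)² / ((0.028)³·(0.013)²) = 1300
Qₚ = 1300 < Kₚ = 3500, so the forward reaction proceeds.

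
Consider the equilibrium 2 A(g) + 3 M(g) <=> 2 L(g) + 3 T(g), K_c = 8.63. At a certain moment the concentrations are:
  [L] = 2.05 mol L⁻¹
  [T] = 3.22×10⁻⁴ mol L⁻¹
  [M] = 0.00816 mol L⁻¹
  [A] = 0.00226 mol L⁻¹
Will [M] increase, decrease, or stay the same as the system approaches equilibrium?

increase

Q_c = [L]²·[T]³ / ([A]²·[M]³) = (2.05)²·(3.22×10⁻⁴)³ / ((0.00226)²·(0.00816)³) = 50.6
Q_c = 50.6 > K_c = 8.63: net reverse reaction.
M is a reactant, so it increases.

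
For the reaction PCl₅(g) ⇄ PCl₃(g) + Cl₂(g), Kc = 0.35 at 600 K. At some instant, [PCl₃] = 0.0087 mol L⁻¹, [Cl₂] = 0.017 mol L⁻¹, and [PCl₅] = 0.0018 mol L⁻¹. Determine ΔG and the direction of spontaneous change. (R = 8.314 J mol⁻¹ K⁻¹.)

Qc = [PCl₃]·[Cl₂] / [PCl₅] = (0.0087)·(0.017) / (0.0018) = 0.0822
ΔG = RT ln(Qc/Kc) = (8.314 J mol⁻¹ K⁻¹)(600 K) × ln(0.0822/0.35)
   = (4.988 kJ/mol)(-1.449) = -7.23 kJ/mol
ΔG < 0, so the forward reaction is spontaneous (proceeds forward).

ΔG = -7.23 kJ/mol; the forward reaction is spontaneous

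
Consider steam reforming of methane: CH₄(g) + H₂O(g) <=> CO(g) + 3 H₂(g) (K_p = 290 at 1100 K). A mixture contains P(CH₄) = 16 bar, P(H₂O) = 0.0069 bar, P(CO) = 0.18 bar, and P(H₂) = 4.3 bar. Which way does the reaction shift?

Q_p = P(CO)·P(H₂)³ / (P(CH₄)·P(H₂O)) = (0.18)·(4.3)³ / ((16)·(0.0069)) = 130
Q_p = 130 < K_p = 290, so the forward reaction proceeds.

forward (toward products)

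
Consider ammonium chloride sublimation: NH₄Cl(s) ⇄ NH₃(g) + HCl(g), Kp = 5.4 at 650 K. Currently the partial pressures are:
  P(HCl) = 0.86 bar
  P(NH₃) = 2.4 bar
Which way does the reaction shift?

forward (toward products)

(NH₄Cl is a pure solid — omitted from Qp.)
Qp = P(NH₃)·P(HCl) = (2.4)·(0.86) = 2.1
Qp = 2.1 < Kp = 5.4, so the forward reaction proceeds.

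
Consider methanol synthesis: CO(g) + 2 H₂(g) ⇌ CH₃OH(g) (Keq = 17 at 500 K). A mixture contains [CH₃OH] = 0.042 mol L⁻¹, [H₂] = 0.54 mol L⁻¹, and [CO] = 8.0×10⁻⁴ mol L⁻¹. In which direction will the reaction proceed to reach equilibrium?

Q = [CH₃OH] / ([CO]·[H₂]²) = (0.042) / ((8.0×10⁻⁴)·(0.54)²) = 180
Q = 180 > Keq = 17, so the reverse reaction proceeds.

in the reverse direction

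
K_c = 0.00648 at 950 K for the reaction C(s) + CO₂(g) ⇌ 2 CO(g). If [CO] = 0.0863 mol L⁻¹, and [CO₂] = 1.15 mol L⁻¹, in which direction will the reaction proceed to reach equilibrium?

no net change (already at equilibrium)

(C is a pure solid — omitted from Q_c.)
Q_c = [CO]² / [CO₂] = (0.0863)² / (1.15) = 0.00648
Q_c = 0.00648 = K_c, so the system is already at equilibrium.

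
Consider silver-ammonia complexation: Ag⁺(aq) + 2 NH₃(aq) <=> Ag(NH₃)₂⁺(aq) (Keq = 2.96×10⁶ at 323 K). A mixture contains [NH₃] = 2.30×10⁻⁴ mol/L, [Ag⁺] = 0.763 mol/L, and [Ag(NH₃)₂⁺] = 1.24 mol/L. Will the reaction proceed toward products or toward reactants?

to the left

Q = [Ag(NH₃)₂⁺] / ([Ag⁺]·[NH₃]²) = (1.24) / ((0.763)·(2.30×10⁻⁴)²) = 3.07×10⁷
Q = 3.07×10⁷ > Keq = 2.96×10⁶, so the reverse reaction proceeds.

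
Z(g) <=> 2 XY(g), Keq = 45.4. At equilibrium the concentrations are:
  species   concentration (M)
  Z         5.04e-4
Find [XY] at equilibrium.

At equilibrium, Keq = [XY]² / [Z] = 45.4.
([XY])² / (5.04e-4) = 45.4
[XY]² = 0.0229 ⇒ [XY] = 0.151 M

[XY] = 0.151 M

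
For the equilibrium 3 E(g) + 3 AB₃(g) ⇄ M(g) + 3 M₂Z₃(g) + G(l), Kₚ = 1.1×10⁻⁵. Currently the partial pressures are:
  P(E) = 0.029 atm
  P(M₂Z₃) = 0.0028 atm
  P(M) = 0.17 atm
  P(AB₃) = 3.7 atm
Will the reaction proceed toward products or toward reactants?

(G is a pure liquid — omitted from Qₚ.)
Qₚ = P(M)·P(M₂Z₃)³ / (P(E)³·P(AB₃)³) = (0.17)·(0.0028)³ / ((0.029)³·(3.7)³) = 3.0×10⁻⁶
Qₚ = 3.0×10⁻⁶ < Kₚ = 1.1×10⁻⁵, so the forward reaction proceeds.

forward (toward products)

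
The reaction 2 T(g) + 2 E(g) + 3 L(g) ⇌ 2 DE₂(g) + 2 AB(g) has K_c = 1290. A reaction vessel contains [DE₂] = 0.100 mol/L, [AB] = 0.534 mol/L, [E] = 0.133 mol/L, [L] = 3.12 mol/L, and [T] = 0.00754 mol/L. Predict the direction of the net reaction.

in the forward direction

Q_c = [DE₂]²·[AB]² / ([T]²·[E]²·[L]³) = (0.100)²·(0.534)² / ((0.00754)²·(0.133)²·(3.12)³) = 93.4
Q_c = 93.4 < K_c = 1290, so the forward reaction proceeds.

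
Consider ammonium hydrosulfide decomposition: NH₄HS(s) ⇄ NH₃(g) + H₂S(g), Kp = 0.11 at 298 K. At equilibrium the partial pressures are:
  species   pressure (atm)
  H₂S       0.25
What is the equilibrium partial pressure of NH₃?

(NH₄HS is a pure solid — omitted from Kp.)
At equilibrium, Kp = P(NH₃)·P(H₂S) = 0.11.
(P(NH₃))·(0.25) = 0.11
P(NH₃) = 0.440 = 0.44 atm

P(NH₃) = 0.44 atm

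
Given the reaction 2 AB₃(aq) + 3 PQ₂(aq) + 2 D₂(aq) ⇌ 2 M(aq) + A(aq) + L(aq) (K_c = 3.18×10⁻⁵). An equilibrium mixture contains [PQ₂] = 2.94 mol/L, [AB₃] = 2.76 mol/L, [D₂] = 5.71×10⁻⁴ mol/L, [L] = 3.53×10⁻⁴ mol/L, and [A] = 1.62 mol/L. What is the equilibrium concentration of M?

[M] = 0.00187 mol/L

At equilibrium, K_c = [M]²·[A]·[L] / ([AB₃]²·[PQ₂]³·[D₂]²) = 3.18×10⁻⁵.
([M])²·(1.62)·(3.53×10⁻⁴) / ((2.76)²·(2.94)³·(5.71×10⁻⁴)²) = 3.18×10⁻⁵
[M]² = 3.51×10⁻⁶ ⇒ [M] = 0.00187 mol/L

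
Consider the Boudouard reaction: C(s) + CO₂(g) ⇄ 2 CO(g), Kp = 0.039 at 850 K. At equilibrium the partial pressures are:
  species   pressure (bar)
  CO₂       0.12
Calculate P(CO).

(C is a pure solid — omitted from Kp.)
At equilibrium, Kp = P(CO)² / P(CO₂) = 0.039.
(P(CO))² / (0.12) = 0.039
P(CO)² = 0.00468 ⇒ P(CO) = 0.068 bar

P(CO) = 0.068 bar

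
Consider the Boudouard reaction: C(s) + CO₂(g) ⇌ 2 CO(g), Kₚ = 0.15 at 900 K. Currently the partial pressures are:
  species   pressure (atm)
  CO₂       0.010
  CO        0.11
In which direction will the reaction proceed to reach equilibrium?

toward reactants

(C is a pure solid — omitted from Qₚ.)
Qₚ = P(CO)² / P(CO₂) = (0.11)² / (0.010) = 1.2
Qₚ = 1.2 > Kₚ = 0.15, so the reverse reaction proceeds.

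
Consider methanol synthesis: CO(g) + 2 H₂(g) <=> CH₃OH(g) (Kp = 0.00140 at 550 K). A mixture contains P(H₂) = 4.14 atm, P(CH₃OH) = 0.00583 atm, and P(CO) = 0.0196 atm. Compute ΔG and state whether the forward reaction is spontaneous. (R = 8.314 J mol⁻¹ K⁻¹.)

ΔG = 11.5 kJ/mol; the forward reaction is non-spontaneous

Qp = P(CH₃OH) / (P(CO)·P(H₂)²) = (0.00583) / ((0.0196)·(4.14)²) = 0.0174
ΔG = RT ln(Qp/Kp) = (8.314 J mol⁻¹ K⁻¹)(550 K) × ln(0.0174/0.00140)
   = (4.573 kJ/mol)(2.520) = 11.5 kJ/mol
ΔG > 0, so the forward reaction is non-spontaneous (proceeds in reverse).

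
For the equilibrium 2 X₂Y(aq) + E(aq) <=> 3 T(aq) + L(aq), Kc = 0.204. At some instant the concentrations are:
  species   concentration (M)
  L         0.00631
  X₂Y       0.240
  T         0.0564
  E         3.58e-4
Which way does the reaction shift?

forward (toward products)

Qc = [T]³·[L] / ([X₂Y]²·[E]) = (0.0564)³·(0.00631) / ((0.240)²·(3.58e-4)) = 0.0549
Qc = 0.0549 < Kc = 0.204, so the forward reaction proceeds.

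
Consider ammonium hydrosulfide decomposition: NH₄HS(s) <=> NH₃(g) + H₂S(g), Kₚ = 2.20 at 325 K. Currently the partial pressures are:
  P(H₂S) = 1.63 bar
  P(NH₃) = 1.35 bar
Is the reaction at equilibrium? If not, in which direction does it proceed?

(NH₄HS is a pure solid — omitted from Qₚ.)
Qₚ = P(NH₃)·P(H₂S) = (1.35)·(1.63) = 2.20
Qₚ = 2.20 = Kₚ, so the system is already at equilibrium.

at equilibrium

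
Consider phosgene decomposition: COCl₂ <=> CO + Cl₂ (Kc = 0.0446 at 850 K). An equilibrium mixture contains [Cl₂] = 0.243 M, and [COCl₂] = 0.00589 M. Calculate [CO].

[CO] = 0.00108 M

At equilibrium, Kc = [CO]·[Cl₂] / [COCl₂] = 0.0446.
([CO])·(0.243) / (0.00589) = 0.0446
[CO] = 0.00108 M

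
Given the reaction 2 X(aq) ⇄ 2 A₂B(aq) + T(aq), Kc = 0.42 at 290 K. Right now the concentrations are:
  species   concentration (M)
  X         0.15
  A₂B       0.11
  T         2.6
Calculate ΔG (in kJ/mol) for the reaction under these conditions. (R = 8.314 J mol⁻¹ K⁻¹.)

Qc = [A₂B]²·[T] / [X]² = (0.11)²·(2.6) / (0.15)² = 1.40
ΔG = RT ln(Qc/Kc) = (8.314 J mol⁻¹ K⁻¹)(290 K) × ln(1.40/0.42)
   = (2.411 kJ/mol)(1.204) = 2.90 kJ/mol
ΔG > 0, so the forward reaction is non-spontaneous (proceeds in reverse).

ΔG = 2.90 kJ/mol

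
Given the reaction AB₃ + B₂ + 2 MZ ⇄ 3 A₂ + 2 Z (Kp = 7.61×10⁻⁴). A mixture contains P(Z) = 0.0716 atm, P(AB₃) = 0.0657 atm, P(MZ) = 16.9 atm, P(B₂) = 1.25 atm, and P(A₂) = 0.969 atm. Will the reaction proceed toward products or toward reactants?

Qp = P(A₂)³·P(Z)² / (P(AB₃)·P(B₂)·P(MZ)²) = (0.969)³·(0.0716)² / ((0.0657)·(1.25)·(16.9)²) = 1.99×10⁻⁴
Qp = 1.99×10⁻⁴ < Kp = 7.61×10⁻⁴, so the forward reaction proceeds.

toward products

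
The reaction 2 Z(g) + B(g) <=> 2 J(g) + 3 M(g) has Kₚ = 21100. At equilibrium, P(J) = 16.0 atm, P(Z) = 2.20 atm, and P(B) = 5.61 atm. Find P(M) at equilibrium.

P(M) = 13.1 atm

At equilibrium, Kₚ = P(J)²·P(M)³ / (P(Z)²·P(B)) = 21100.
(16.0)²·(P(M))³ / ((2.20)²·(5.61)) = 21100
P(M)³ = 2240 ⇒ P(M) = 13.1 atm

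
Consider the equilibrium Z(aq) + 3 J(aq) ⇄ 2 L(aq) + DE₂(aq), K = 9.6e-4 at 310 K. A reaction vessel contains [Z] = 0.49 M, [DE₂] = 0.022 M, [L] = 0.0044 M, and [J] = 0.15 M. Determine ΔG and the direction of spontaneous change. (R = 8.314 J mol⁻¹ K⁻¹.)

Q = [L]²·[DE₂] / ([Z]·[J]³) = (0.0044)²·(0.022) / ((0.49)·(0.15)³) = 2.58e-4
ΔG = RT ln(Q/K) = (8.314 J mol⁻¹ K⁻¹)(310 K) × ln(2.58e-4/9.6e-4)
   = (2.577 kJ/mol)(-1.314) = -3.39 kJ/mol
ΔG < 0, so the forward reaction is spontaneous (proceeds forward).

ΔG = -3.39 kJ/mol; the forward reaction is spontaneous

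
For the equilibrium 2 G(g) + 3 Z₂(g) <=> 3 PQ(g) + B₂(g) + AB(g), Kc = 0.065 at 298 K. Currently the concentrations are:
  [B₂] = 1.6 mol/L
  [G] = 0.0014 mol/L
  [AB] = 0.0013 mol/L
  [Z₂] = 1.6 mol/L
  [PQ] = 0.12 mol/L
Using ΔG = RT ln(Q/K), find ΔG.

ΔG = 4.78 kJ/mol

Qc = [PQ]³·[B₂]·[AB] / ([G]²·[Z₂]³) = (0.12)³·(1.6)·(0.0013) / ((0.0014)²·(1.6)³) = 0.448
ΔG = RT ln(Qc/Kc) = (8.314 J mol⁻¹ K⁻¹)(298 K) × ln(0.448/0.065)
   = (2.478 kJ/mol)(1.930) = 4.78 kJ/mol
ΔG > 0, so the forward reaction is non-spontaneous (proceeds in reverse).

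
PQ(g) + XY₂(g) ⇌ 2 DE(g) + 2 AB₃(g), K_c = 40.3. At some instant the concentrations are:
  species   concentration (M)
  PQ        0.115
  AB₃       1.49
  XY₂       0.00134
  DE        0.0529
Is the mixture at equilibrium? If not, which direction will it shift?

yes, at equilibrium

Q_c = [DE]²·[AB₃]² / ([PQ]·[XY₂]) = (0.0529)²·(1.49)² / ((0.115)·(0.00134)) = 40.3
Q_c = 40.3 = K_c; the system is at equilibrium.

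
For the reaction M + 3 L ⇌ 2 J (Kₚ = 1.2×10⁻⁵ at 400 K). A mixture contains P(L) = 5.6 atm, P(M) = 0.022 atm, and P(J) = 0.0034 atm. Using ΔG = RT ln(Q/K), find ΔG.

Qₚ = P(J)² / (P(M)·P(L)³) = (0.0034)² / ((0.022)·(5.6)³) = 2.99×10⁻⁶
ΔG = RT ln(Qₚ/Kₚ) = (8.314 J mol⁻¹ K⁻¹)(400 K) × ln(2.99×10⁻⁶/1.2×10⁻⁵)
   = (3.326 kJ/mol)(-1.390) = -4.62 kJ/mol
ΔG < 0, so the forward reaction is spontaneous (proceeds forward).

ΔG = -4.62 kJ/mol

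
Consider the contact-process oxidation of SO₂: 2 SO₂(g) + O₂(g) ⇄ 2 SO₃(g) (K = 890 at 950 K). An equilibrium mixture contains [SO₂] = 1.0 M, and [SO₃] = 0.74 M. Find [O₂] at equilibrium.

At equilibrium, K = [SO₃]² / ([SO₂]²·[O₂]) = 890.
(0.74)² / ((1.0)²·([O₂])) = 890
[O₂] = 6.15×10⁻⁴ = 6.2×10⁻⁴ M

[O₂] = 6.2×10⁻⁴ M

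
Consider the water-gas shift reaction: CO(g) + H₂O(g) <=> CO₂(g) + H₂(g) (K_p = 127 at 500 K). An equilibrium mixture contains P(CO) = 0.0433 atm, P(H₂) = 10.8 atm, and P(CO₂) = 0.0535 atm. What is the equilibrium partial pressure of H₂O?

P(H₂O) = 0.105 atm

At equilibrium, K_p = P(CO₂)·P(H₂) / (P(CO)·P(H₂O)) = 127.
(0.0535)·(10.8) / ((0.0433)·(P(H₂O))) = 127
P(H₂O) = 0.105 atm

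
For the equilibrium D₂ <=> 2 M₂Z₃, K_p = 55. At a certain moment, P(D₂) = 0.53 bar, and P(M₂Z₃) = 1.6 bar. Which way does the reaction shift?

Q_p = P(M₂Z₃)² / P(D₂) = (1.6)² / (0.53) = 4.8
Q_p = 4.8 < K_p = 55, so the forward reaction proceeds.

forward (toward products)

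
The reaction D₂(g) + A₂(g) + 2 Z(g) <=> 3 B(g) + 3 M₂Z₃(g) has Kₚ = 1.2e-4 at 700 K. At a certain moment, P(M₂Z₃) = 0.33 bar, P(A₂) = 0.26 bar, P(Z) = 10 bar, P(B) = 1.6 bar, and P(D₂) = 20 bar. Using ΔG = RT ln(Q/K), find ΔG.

Qₚ = P(B)³·P(M₂Z₃)³ / (P(D₂)·P(A₂)·P(Z)²) = (1.6)³·(0.33)³ / ((20)·(0.26)·(10)²) = 2.83e-4
ΔG = RT ln(Qₚ/Kₚ) = (8.314 J mol⁻¹ K⁻¹)(700 K) × ln(2.83e-4/1.2e-4)
   = (5.820 kJ/mol)(0.8580) = 4.99 kJ/mol
ΔG > 0, so the forward reaction is non-spontaneous (proceeds in reverse).

ΔG = 4.99 kJ/mol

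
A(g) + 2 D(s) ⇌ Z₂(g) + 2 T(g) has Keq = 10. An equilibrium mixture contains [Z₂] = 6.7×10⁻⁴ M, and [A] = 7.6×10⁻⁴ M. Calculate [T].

(D is a pure solid — omitted from Keq.)
At equilibrium, Keq = [Z₂]·[T]² / [A] = 10.
(6.7×10⁻⁴)·([T])² / (7.6×10⁻⁴) = 10
[T]² = 11.3 ⇒ [T] = 3.4 M

[T] = 3.4 M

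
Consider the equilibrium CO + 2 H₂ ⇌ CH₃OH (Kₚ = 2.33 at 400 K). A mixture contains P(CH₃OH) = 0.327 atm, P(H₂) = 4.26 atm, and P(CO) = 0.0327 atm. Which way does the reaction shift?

forward (toward products)

Qₚ = P(CH₃OH) / (P(CO)·P(H₂)²) = (0.327) / ((0.0327)·(4.26)²) = 0.551
Qₚ = 0.551 < Kₚ = 2.33, so the forward reaction proceeds.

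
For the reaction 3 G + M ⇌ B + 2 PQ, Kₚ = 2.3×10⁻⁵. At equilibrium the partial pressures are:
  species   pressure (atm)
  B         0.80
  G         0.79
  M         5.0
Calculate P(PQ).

At equilibrium, Kₚ = P(B)·P(PQ)² / (P(G)³·P(M)) = 2.3×10⁻⁵.
(0.80)·(P(PQ))² / ((0.79)³·(5.0)) = 2.3×10⁻⁵
P(PQ)² = 7.09×10⁻⁵ ⇒ P(PQ) = 0.0084 atm

P(PQ) = 0.0084 atm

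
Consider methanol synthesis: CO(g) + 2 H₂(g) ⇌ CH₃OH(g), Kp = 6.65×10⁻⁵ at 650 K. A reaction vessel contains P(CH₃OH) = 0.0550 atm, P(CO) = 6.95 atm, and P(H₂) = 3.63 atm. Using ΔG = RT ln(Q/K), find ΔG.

ΔG = 11.9 kJ/mol

Qp = P(CH₃OH) / (P(CO)·P(H₂)²) = (0.0550) / ((6.95)·(3.63)²) = 6.01×10⁻⁴
ΔG = RT ln(Qp/Kp) = (8.314 J mol⁻¹ K⁻¹)(650 K) × ln(6.01×10⁻⁴/6.65×10⁻⁵)
   = (5.404 kJ/mol)(2.201) = 11.9 kJ/mol
ΔG > 0, so the forward reaction is non-spontaneous (proceeds in reverse).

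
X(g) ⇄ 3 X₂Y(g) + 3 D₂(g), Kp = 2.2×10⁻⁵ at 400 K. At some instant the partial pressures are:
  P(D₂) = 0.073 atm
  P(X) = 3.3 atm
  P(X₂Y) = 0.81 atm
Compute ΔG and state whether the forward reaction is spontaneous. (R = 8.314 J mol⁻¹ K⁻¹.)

ΔG = 3.48 kJ/mol; the forward reaction is non-spontaneous

Qp = P(X₂Y)³·P(D₂)³ / P(X) = (0.81)³·(0.073)³ / (3.3) = 6.26×10⁻⁵
ΔG = RT ln(Qp/Kp) = (8.314 J mol⁻¹ K⁻¹)(400 K) × ln(6.26×10⁻⁵/2.2×10⁻⁵)
   = (3.326 kJ/mol)(1.046) = 3.48 kJ/mol
ΔG > 0, so the forward reaction is non-spontaneous (proceeds in reverse).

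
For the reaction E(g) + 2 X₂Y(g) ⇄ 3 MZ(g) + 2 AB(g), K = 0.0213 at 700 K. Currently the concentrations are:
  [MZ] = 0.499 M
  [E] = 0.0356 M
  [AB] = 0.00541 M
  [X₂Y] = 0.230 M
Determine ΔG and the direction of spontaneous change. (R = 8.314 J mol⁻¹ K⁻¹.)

ΔG = -14.0 kJ/mol; the forward reaction is spontaneous

Q = [MZ]³·[AB]² / ([E]·[X₂Y]²) = (0.499)³·(0.00541)² / ((0.0356)·(0.230)²) = 0.00193
ΔG = RT ln(Q/K) = (8.314 J mol⁻¹ K⁻¹)(700 K) × ln(0.00193/0.0213)
   = (5.820 kJ/mol)(-2.401) = -14.0 kJ/mol
ΔG < 0, so the forward reaction is spontaneous (proceeds forward).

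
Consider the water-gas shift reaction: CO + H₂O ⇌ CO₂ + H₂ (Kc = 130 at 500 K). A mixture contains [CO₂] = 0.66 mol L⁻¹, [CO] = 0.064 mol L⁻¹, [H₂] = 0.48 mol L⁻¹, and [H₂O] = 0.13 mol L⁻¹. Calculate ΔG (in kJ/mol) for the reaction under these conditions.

Qc = [CO₂]·[H₂] / ([CO]·[H₂O]) = (0.66)·(0.48) / ((0.064)·(0.13)) = 38.1
ΔG = RT ln(Qc/Kc) = (8.314 J mol⁻¹ K⁻¹)(500 K) × ln(38.1/130)
   = (4.157 kJ/mol)(-1.227) = -5.10 kJ/mol
ΔG < 0, so the forward reaction is spontaneous (proceeds forward).

ΔG = -5.10 kJ/mol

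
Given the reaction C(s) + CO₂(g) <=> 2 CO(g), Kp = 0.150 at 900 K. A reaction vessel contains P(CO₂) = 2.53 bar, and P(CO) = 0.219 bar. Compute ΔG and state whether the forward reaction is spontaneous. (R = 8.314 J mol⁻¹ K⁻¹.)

ΔG = -15.5 kJ/mol; the forward reaction is spontaneous

(C is a pure solid — omitted from Qp.)
Qp = P(CO)² / P(CO₂) = (0.219)² / (2.53) = 0.0190
ΔG = RT ln(Qp/Kp) = (8.314 J mol⁻¹ K⁻¹)(900 K) × ln(0.0190/0.150)
   = (7.483 kJ/mol)(-2.066) = -15.5 kJ/mol
ΔG < 0, so the forward reaction is spontaneous (proceeds forward).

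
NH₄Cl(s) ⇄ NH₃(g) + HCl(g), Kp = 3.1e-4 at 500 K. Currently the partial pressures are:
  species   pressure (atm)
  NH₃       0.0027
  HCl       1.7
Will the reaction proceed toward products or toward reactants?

(NH₄Cl is a pure solid — omitted from Qp.)
Qp = P(NH₃)·P(HCl) = (0.0027)·(1.7) = 0.0046
Qp = 0.0046 > Kp = 3.1e-4, so the reverse reaction proceeds.

reverse (toward reactants)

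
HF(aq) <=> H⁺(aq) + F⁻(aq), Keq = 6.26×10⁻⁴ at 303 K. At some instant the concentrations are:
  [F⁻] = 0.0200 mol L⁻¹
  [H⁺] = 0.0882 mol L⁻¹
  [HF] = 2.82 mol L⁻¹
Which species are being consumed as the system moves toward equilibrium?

none (at equilibrium)

Q = [H⁺]·[F⁻] / [HF] = (0.0882)·(0.0200) / (2.82) = 6.26×10⁻⁴
Q = 6.26×10⁻⁴ = Keq; the system is at equilibrium.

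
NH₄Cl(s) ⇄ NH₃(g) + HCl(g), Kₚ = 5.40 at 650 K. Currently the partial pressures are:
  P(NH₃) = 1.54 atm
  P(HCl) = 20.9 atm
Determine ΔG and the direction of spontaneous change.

ΔG = 9.65 kJ/mol; the forward reaction is non-spontaneous

(NH₄Cl is a pure solid — omitted from Qₚ.)
Qₚ = P(NH₃)·P(HCl) = (1.54)·(20.9) = 32.2
ΔG = RT ln(Qₚ/Kₚ) = (8.314 J mol⁻¹ K⁻¹)(650 K) × ln(32.2/5.40)
   = (5.404 kJ/mol)(1.786) = 9.65 kJ/mol
ΔG > 0, so the forward reaction is non-spontaneous (proceeds in reverse).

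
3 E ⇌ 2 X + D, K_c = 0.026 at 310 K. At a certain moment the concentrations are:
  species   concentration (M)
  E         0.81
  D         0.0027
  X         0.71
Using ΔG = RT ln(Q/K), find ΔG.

ΔG = -5.97 kJ/mol

Q_c = [X]²·[D] / [E]³ = (0.71)²·(0.0027) / (0.81)³ = 0.00256
ΔG = RT ln(Q_c/K_c) = (8.314 J mol⁻¹ K⁻¹)(310 K) × ln(0.00256/0.026)
   = (2.577 kJ/mol)(-2.318) = -5.97 kJ/mol
ΔG < 0, so the forward reaction is spontaneous (proceeds forward).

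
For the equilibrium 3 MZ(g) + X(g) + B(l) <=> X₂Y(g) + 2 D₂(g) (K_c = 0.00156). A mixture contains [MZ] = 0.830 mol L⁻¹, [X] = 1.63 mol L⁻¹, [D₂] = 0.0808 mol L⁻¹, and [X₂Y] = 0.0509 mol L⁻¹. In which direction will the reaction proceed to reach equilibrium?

(B is a pure liquid — omitted from Q_c.)
Q_c = [X₂Y]·[D₂]² / ([MZ]³·[X]) = (0.0509)·(0.0808)² / ((0.830)³·(1.63)) = 3.57×10⁻⁴
Q_c = 3.57×10⁻⁴ < K_c = 0.00156, so the forward reaction proceeds.

in the forward direction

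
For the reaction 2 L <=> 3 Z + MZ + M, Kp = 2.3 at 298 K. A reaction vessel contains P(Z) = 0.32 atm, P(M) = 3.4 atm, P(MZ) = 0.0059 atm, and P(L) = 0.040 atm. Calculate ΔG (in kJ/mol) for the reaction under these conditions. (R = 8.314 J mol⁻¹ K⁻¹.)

Qp = P(Z)³·P(MZ)·P(M) / P(L)² = (0.32)³·(0.0059)·(3.4) / (0.040)² = 0.411
ΔG = RT ln(Qp/Kp) = (8.314 J mol⁻¹ K⁻¹)(298 K) × ln(0.411/2.3)
   = (2.478 kJ/mol)(-1.722) = -4.27 kJ/mol
ΔG < 0, so the forward reaction is spontaneous (proceeds forward).

ΔG = -4.27 kJ/mol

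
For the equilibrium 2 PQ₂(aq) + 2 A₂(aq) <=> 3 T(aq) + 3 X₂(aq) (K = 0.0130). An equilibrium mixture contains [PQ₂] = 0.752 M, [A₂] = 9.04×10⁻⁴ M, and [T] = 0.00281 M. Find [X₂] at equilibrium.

At equilibrium, K = [T]³·[X₂]³ / ([PQ₂]²·[A₂]²) = 0.0130.
(0.00281)³·([X₂])³ / ((0.752)²·(9.04×10⁻⁴)²) = 0.0130
[X₂]³ = 0.271 ⇒ [X₂] = 0.647 M

[X₂] = 0.647 M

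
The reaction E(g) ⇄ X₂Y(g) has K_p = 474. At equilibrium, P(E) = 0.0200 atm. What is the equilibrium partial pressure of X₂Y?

P(X₂Y) = 9.48 atm

At equilibrium, K_p = P(X₂Y) / P(E) = 474.
(P(X₂Y)) / (0.0200) = 474
P(X₂Y) = 9.48 atm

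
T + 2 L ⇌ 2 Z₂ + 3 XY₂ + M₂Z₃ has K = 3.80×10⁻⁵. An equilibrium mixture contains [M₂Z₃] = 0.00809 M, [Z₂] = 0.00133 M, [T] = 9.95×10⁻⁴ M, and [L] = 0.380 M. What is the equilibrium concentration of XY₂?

At equilibrium, K = [Z₂]²·[XY₂]³·[M₂Z₃] / ([T]·[L]²) = 3.80×10⁻⁵.
(0.00133)²·([XY₂])³·(0.00809) / ((9.95×10⁻⁴)·(0.380)²) = 3.80×10⁻⁵
[XY₂]³ = 0.382 ⇒ [XY₂] = 0.725 M

[XY₂] = 0.725 M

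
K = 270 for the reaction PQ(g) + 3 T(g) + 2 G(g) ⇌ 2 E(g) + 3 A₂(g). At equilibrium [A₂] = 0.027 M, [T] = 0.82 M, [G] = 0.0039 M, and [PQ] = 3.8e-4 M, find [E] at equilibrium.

At equilibrium, K = [E]²·[A₂]³ / ([PQ]·[T]³·[G]²) = 270.
([E])²·(0.027)³ / ((3.8e-4)·(0.82)³·(0.0039)²) = 270
[E]² = 0.0437 ⇒ [E] = 0.21 M

[E] = 0.21 M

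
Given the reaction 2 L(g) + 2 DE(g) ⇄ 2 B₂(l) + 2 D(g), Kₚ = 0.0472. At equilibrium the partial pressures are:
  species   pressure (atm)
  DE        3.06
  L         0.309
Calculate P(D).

(B₂ is a pure liquid — omitted from Kₚ.)
At equilibrium, Kₚ = P(D)² / (P(L)²·P(DE)²) = 0.0472.
(P(D))² / ((0.309)²·(3.06)²) = 0.0472
P(D)² = 0.0422 ⇒ P(D) = 0.205 atm

P(D) = 0.205 atm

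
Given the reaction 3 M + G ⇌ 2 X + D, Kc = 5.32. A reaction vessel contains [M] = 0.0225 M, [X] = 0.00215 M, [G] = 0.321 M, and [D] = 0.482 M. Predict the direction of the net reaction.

in the forward direction

Qc = [X]²·[D] / ([M]³·[G]) = (0.00215)²·(0.482) / ((0.0225)³·(0.321)) = 0.609
Qc = 0.609 < Kc = 5.32, so the forward reaction proceeds.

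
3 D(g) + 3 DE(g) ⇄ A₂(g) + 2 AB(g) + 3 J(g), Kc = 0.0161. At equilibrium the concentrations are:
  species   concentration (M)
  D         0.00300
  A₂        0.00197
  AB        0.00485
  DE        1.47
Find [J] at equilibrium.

[J] = 0.310 M

At equilibrium, Kc = [A₂]·[AB]²·[J]³ / ([D]³·[DE]³) = 0.0161.
(0.00197)·(0.00485)²·([J])³ / ((0.00300)³·(1.47)³) = 0.0161
[J]³ = 0.0298 ⇒ [J] = 0.310 M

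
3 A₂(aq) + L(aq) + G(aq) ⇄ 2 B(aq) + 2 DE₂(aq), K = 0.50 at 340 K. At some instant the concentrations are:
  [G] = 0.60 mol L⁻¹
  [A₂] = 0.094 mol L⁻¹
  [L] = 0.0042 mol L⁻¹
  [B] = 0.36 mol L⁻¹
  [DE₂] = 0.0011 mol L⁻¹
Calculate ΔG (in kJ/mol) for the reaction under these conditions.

ΔG = -5.37 kJ/mol

Q = [B]²·[DE₂]² / ([A₂]³·[L]·[G]) = (0.36)²·(0.0011)² / ((0.094)³·(0.0042)·(0.60)) = 0.0749
ΔG = RT ln(Q/K) = (8.314 J mol⁻¹ K⁻¹)(340 K) × ln(0.0749/0.50)
   = (2.827 kJ/mol)(-1.898) = -5.37 kJ/mol
ΔG < 0, so the forward reaction is spontaneous (proceeds forward).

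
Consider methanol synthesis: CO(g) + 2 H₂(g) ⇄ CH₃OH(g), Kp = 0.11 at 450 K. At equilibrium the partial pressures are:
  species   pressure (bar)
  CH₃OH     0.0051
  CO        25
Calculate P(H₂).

At equilibrium, Kp = P(CH₃OH) / (P(CO)·P(H₂)²) = 0.11.
(0.0051) / ((25)·(P(H₂))²) = 0.11
P(H₂)² = 0.00185 ⇒ P(H₂) = 0.043 bar

P(H₂) = 0.043 bar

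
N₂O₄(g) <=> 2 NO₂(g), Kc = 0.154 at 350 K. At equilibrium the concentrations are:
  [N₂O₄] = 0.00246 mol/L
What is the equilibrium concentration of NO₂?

[NO₂] = 0.0195 mol/L

At equilibrium, Kc = [NO₂]² / [N₂O₄] = 0.154.
([NO₂])² / (0.00246) = 0.154
[NO₂]² = 3.79e-4 ⇒ [NO₂] = 0.0195 mol/L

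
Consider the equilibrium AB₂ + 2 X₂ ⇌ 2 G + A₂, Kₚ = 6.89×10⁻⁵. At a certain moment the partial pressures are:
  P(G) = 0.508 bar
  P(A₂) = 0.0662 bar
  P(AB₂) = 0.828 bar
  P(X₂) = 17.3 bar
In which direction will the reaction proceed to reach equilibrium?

Qₚ = P(G)²·P(A₂) / (P(AB₂)·P(X₂)²) = (0.508)²·(0.0662) / ((0.828)·(17.3)²) = 6.89×10⁻⁵
Qₚ = 6.89×10⁻⁵ = Kₚ, so the system is already at equilibrium.

neither direction; the system is at equilibrium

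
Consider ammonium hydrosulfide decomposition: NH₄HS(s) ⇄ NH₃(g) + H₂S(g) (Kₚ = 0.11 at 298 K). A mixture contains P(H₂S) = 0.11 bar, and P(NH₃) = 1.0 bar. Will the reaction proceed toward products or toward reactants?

(NH₄HS is a pure solid — omitted from Qₚ.)
Qₚ = P(NH₃)·P(H₂S) = (1.0)·(0.11) = 0.11
Qₚ = 0.11 = Kₚ, so the system is already at equilibrium.

neither direction; the system is at equilibrium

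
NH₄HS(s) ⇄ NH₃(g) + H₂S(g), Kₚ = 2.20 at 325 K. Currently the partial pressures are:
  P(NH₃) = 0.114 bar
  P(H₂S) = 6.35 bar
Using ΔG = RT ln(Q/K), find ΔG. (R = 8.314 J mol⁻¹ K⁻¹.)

(NH₄HS is a pure solid — omitted from Qₚ.)
Qₚ = P(NH₃)·P(H₂S) = (0.114)·(6.35) = 0.724
ΔG = RT ln(Qₚ/Kₚ) = (8.314 J mol⁻¹ K⁻¹)(325 K) × ln(0.724/2.20)
   = (2.702 kJ/mol)(-1.111) = -3.00 kJ/mol
ΔG < 0, so the forward reaction is spontaneous (proceeds forward).

ΔG = -3.00 kJ/mol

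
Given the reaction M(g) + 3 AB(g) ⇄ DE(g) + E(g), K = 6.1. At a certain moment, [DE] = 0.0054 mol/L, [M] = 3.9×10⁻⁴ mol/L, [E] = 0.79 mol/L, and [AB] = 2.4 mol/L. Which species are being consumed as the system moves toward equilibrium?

M, AB (reactants)

Q = [DE]·[E] / ([M]·[AB]³) = (0.0054)·(0.79) / ((3.9×10⁻⁴)·(2.4)³) = 0.79
Q = 0.79 < K = 6.1: net forward reaction.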